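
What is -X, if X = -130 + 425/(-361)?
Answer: 47355/361 ≈ 131.18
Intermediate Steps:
X = -47355/361 (X = -130 + 425*(-1/361) = -130 - 425/361 = -47355/361 ≈ -131.18)
-X = -1*(-47355/361) = 47355/361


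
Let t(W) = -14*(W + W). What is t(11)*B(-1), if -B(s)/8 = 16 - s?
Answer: 41888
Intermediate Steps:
B(s) = -128 + 8*s (B(s) = -8*(16 - s) = -128 + 8*s)
t(W) = -28*W
t(11)*B(-1) = (-28*11)*(-128 + 8*(-1)) = -308*(-128 - 8) = -308*(-136) = 41888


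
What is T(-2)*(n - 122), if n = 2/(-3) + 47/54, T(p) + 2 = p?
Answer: 13154/27 ≈ 487.19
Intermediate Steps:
T(p) = -2 + p
n = 11/54 (n = 2*(-1/3) + 47*(1/54) = -2/3 + 47/54 = 11/54 ≈ 0.20370)
T(-2)*(n - 122) = (-2 - 2)*(11/54 - 122) = -4*(-6577/54) = 13154/27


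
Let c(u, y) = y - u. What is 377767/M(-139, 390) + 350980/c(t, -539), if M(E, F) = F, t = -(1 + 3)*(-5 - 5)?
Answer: 699529/1930 ≈ 362.45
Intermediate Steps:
t = 40 (t = -4*(-10) = -1*(-40) = 40)
377767/M(-139, 390) + 350980/c(t, -539) = 377767/390 + 350980/(-539 - 1*40) = 377767*(1/390) + 350980/(-539 - 40) = 29059/30 + 350980/(-579) = 29059/30 + 350980*(-1/579) = 29059/30 - 350980/579 = 699529/1930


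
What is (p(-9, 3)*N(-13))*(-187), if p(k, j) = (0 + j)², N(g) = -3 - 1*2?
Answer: 8415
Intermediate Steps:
N(g) = -5 (N(g) = -3 - 2 = -5)
p(k, j) = j²
(p(-9, 3)*N(-13))*(-187) = (3²*(-5))*(-187) = (9*(-5))*(-187) = -45*(-187) = 8415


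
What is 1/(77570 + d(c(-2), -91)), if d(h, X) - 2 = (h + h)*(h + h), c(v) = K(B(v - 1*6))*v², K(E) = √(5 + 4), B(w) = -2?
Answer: 1/78148 ≈ 1.2796e-5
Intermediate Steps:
K(E) = 3 (K(E) = √9 = 3)
c(v) = 3*v²
d(h, X) = 2 + 4*h² (d(h, X) = 2 + (h + h)*(h + h) = 2 + (2*h)*(2*h) = 2 + 4*h²)
1/(77570 + d(c(-2), -91)) = 1/(77570 + (2 + 4*(3*(-2)²)²)) = 1/(77570 + (2 + 4*(3*4)²)) = 1/(77570 + (2 + 4*12²)) = 1/(77570 + (2 + 4*144)) = 1/(77570 + (2 + 576)) = 1/(77570 + 578) = 1/78148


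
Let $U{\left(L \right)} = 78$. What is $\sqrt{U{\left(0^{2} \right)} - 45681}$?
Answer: $9 i \sqrt{563} \approx 213.55 i$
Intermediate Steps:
$\sqrt{U{\left(0^{2} \right)} - 45681} = \sqrt{78 - 45681} = \sqrt{-45603} = 9 i \sqrt{563}$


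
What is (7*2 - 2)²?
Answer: 144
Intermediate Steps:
(7*2 - 2)² = (14 - 2)² = 12² = 144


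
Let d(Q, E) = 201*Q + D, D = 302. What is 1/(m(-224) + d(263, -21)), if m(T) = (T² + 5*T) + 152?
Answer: 1/102373 ≈ 9.7682e-6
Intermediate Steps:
d(Q, E) = 302 + 201*Q (d(Q, E) = 201*Q + 302 = 302 + 201*Q)
m(T) = 152 + T² + 5*T
1/(m(-224) + d(263, -21)) = 1/((152 + (-224)² + 5*(-224)) + (302 + 201*263)) = 1/((152 + 50176 - 1120) + (302 + 52863)) = 1/(49208 + 53165) = 1/102373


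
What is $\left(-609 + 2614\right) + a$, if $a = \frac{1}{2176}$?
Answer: $\frac{4362881}{2176} \approx 2005.0$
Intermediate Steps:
$a = \frac{1}{2176} \approx 0.00045956$
$\left(-609 + 2614\right) + a = \left(-609 + 2614\right) + \frac{1}{2176} = 2005 + \frac{1}{2176} = \frac{4362881}{2176}$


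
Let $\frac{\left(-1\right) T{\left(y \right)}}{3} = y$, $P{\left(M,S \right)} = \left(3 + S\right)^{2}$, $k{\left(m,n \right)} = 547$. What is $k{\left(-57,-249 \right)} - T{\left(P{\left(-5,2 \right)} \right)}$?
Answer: $622$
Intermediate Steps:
$T{\left(y \right)} = - 3 y$
$k{\left(-57,-249 \right)} - T{\left(P{\left(-5,2 \right)} \right)} = 547 - - 3 \left(3 + 2\right)^{2} = 547 - - 3 \cdot 5^{2} = 547 - \left(-3\right) 25 = 547 - -75 = 547 + 75 = 622$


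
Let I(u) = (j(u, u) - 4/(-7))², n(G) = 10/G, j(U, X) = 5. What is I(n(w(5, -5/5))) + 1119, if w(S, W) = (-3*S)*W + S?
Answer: 56352/49 ≈ 1150.0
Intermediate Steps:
w(S, W) = S - 3*S*W (w(S, W) = -3*S*W + S = S - 3*S*W)
I(u) = 1521/49 (I(u) = (5 - 4/(-7))² = (5 - 4*(-⅐))² = (5 + 4/7)² = (39/7)² = 1521/49)
I(n(w(5, -5/5))) + 1119 = 1521/49 + 1119 = 56352/49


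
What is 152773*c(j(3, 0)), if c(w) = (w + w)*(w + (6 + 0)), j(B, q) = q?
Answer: 0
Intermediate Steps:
c(w) = 2*w*(6 + w) (c(w) = (2*w)*(w + 6) = (2*w)*(6 + w) = 2*w*(6 + w))
152773*c(j(3, 0)) = 152773*(2*0*(6 + 0)) = 152773*(2*0*6) = 152773*0 = 0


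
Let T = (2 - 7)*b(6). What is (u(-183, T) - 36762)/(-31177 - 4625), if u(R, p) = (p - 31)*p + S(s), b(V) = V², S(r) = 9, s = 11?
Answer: -409/11934 ≈ -0.034272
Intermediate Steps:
T = -180 (T = (2 - 7)*6² = -5*36 = -180)
u(R, p) = 9 + p*(-31 + p) (u(R, p) = (p - 31)*p + 9 = (-31 + p)*p + 9 = p*(-31 + p) + 9 = 9 + p*(-31 + p))
(u(-183, T) - 36762)/(-31177 - 4625) = ((9 + (-180)² - 31*(-180)) - 36762)/(-31177 - 4625) = ((9 + 32400 + 5580) - 36762)/(-35802) = (37989 - 36762)*(-1/35802) = 1227*(-1/35802) = -409/11934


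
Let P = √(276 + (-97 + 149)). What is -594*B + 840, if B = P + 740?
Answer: -438720 - 1188*√82 ≈ -4.4948e+5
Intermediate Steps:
P = 2*√82 (P = √(276 + 52) = √328 = 2*√82 ≈ 18.111)
B = 740 + 2*√82 (B = 2*√82 + 740 = 740 + 2*√82 ≈ 758.11)
-594*B + 840 = -594*(740 + 2*√82) + 840 = (-439560 - 1188*√82) + 840 = -438720 - 1188*√82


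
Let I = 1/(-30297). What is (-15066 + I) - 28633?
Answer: -1323948604/30297 ≈ -43699.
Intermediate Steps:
I = -1/30297 ≈ -3.3007e-5
(-15066 + I) - 28633 = (-15066 - 1/30297) - 28633 = -456454603/30297 - 28633 = -1323948604/30297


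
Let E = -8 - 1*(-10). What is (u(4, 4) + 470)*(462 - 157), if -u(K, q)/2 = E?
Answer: 142130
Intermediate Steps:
E = 2 (E = -8 + 10 = 2)
u(K, q) = -4 (u(K, q) = -2*2 = -4)
(u(4, 4) + 470)*(462 - 157) = (-4 + 470)*(462 - 157) = 466*305 = 142130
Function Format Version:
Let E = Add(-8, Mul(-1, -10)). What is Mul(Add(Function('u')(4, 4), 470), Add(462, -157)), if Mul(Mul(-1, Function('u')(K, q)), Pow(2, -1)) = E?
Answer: 142130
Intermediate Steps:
E = 2 (E = Add(-8, 10) = 2)
Function('u')(K, q) = -4 (Function('u')(K, q) = Mul(-2, 2) = -4)
Mul(Add(Function('u')(4, 4), 470), Add(462, -157)) = Mul(Add(-4, 470), Add(462, -157)) = Mul(466, 305) = 142130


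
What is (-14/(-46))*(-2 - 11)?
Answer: -91/23 ≈ -3.9565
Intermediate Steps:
(-14/(-46))*(-2 - 11) = -14*(-1/46)*(-13) = (7/23)*(-13) = -91/23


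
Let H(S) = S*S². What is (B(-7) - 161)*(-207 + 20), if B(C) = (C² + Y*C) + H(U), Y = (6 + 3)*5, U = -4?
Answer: 91817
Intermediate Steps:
Y = 45 (Y = 9*5 = 45)
H(S) = S³
B(C) = -64 + C² + 45*C (B(C) = (C² + 45*C) + (-4)³ = (C² + 45*C) - 64 = -64 + C² + 45*C)
(B(-7) - 161)*(-207 + 20) = ((-64 + (-7)² + 45*(-7)) - 161)*(-207 + 20) = ((-64 + 49 - 315) - 161)*(-187) = (-330 - 161)*(-187) = -491*(-187) = 91817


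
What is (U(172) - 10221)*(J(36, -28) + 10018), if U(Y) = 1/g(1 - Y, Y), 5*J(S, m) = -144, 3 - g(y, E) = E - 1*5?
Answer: -8372173277/82 ≈ -1.0210e+8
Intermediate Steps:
g(y, E) = 8 - E (g(y, E) = 3 - (E - 1*5) = 3 - (E - 5) = 3 - (-5 + E) = 3 + (5 - E) = 8 - E)
J(S, m) = -144/5 (J(S, m) = (⅕)*(-144) = -144/5)
U(Y) = 1/(8 - Y)
(U(172) - 10221)*(J(36, -28) + 10018) = (-1/(-8 + 172) - 10221)*(-144/5 + 10018) = (-1/164 - 10221)*(49946/5) = -1676245/164*49946/5 = -8372173277/82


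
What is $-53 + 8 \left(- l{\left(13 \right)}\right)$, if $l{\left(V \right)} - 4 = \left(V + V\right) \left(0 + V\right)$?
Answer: $-2789$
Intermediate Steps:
$l{\left(V \right)} = 4 + 2 V^{2}$ ($l{\left(V \right)} = 4 + \left(V + V\right) \left(0 + V\right) = 4 + 2 V V = 4 + 2 V^{2}$)
$-53 + 8 \left(- l{\left(13 \right)}\right) = -53 + 8 \left(- (4 + 2 \cdot 13^{2})\right) = -53 + 8 \left(- (4 + 2 \cdot 169)\right) = -53 + 8 \left(- (4 + 338)\right) = -53 + 8 \left(\left(-1\right) 342\right) = -53 + 8 \left(-342\right) = -53 - 2736 = -2789$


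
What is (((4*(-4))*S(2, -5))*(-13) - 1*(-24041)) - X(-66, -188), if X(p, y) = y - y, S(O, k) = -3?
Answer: 23417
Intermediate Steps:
X(p, y) = 0
(((4*(-4))*S(2, -5))*(-13) - 1*(-24041)) - X(-66, -188) = (((4*(-4))*(-3))*(-13) - 1*(-24041)) - 1*0 = (-16*(-3)*(-13) + 24041) + 0 = (48*(-13) + 24041) + 0 = (-624 + 24041) + 0 = 23417 + 0 = 23417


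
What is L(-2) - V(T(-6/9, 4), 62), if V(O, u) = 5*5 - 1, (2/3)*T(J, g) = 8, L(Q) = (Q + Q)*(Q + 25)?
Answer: -116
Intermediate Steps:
L(Q) = 2*Q*(25 + Q) (L(Q) = (2*Q)*(25 + Q) = 2*Q*(25 + Q))
T(J, g) = 12 (T(J, g) = (3/2)*8 = 12)
V(O, u) = 24 (V(O, u) = 25 - 1 = 24)
L(-2) - V(T(-6/9, 4), 62) = 2*(-2)*(25 - 2) - 1*24 = 2*(-2)*23 - 24 = -92 - 24 = -116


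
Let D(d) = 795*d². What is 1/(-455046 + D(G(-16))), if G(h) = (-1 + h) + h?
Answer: 1/410709 ≈ 2.4348e-6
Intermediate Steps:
G(h) = -1 + 2*h
1/(-455046 + D(G(-16))) = 1/(-455046 + 795*(-1 + 2*(-16))²) = 1/(-455046 + 795*(-1 - 32)²) = 1/(-455046 + 795*(-33)²) = 1/(-455046 + 795*1089) = 1/(-455046 + 865755) = 1/410709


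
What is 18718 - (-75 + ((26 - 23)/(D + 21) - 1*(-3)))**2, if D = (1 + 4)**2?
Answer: 28657807/2116 ≈ 13543.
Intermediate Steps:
D = 25 (D = 5**2 = 25)
18718 - (-75 + ((26 - 23)/(D + 21) - 1*(-3)))**2 = 18718 - (-75 + ((26 - 23)/(25 + 21) - 1*(-3)))**2 = 18718 - (-75 + (3/46 + 3))**2 = 18718 - (-75 + 141/46)**2 = 18718 - (-3309/46)**2 = 18718 - 1*10949481/2116 = 18718 - 10949481/2116 = 28657807/2116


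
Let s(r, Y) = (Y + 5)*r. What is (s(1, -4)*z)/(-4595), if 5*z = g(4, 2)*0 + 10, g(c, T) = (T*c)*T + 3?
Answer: -2/4595 ≈ -0.00043526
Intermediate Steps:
s(r, Y) = r*(5 + Y) (s(r, Y) = (5 + Y)*r = r*(5 + Y))
g(c, T) = 3 + c*T² (g(c, T) = c*T² + 3 = 3 + c*T²)
z = 2 (z = ((3 + 4*2²)*0 + 10)/5 = ((3 + 4*4)*0 + 10)/5 = ((3 + 16)*0 + 10)/5 = (19*0 + 10)/5 = (0 + 10)/5 = (⅕)*10 = 2)
(s(1, -4)*z)/(-4595) = ((1*(5 - 4))*2)/(-4595) = ((1*1)*2)*(-1/4595) = (1*2)*(-1/4595) = 2*(-1/4595) = -2/4595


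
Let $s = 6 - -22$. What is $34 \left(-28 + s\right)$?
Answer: $0$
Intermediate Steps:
$s = 28$ ($s = 6 + 22 = 28$)
$34 \left(-28 + s\right) = 34 \left(-28 + 28\right) = 34 \cdot 0 = 0$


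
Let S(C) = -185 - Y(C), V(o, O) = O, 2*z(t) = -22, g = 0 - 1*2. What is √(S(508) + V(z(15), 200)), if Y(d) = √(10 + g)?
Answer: √(15 - 2*√2) ≈ 3.4888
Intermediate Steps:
g = -2 (g = 0 - 2 = -2)
z(t) = -11 (z(t) = (½)*(-22) = -11)
Y(d) = 2*√2 (Y(d) = √(10 - 2) = √8 = 2*√2)
S(C) = -185 - 2*√2
√(S(508) + V(z(15), 200)) = √((-185 - 2*√2) + 200) = √(15 - 2*√2)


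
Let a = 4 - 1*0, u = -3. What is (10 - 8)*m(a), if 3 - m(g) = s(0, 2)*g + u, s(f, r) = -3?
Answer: 36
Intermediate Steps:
a = 4 (a = 4 + 0 = 4)
m(g) = 6 + 3*g (m(g) = 3 - (-3*g - 3) = 3 - (-3 - 3*g) = 3 + (3 + 3*g) = 6 + 3*g)
(10 - 8)*m(a) = (10 - 8)*(6 + 3*4) = 2*(6 + 12) = 2*18 = 36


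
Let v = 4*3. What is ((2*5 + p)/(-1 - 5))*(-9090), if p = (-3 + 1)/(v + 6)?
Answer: 44945/3 ≈ 14982.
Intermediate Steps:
v = 12
p = -⅑ (p = (-3 + 1)/(12 + 6) = -2/18 = -2*1/18 = -⅑ ≈ -0.11111)
((2*5 + p)/(-1 - 5))*(-9090) = ((2*5 - ⅑)/(-1 - 5))*(-9090) = ((10 - ⅑)/(-6))*(-9090) = ((89/9)*(-⅙))*(-9090) = -89/54*(-9090) = 44945/3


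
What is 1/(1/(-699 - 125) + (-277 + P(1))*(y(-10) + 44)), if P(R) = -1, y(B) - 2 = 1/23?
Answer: -18952/242587271 ≈ -7.8124e-5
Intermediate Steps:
y(B) = 47/23 (y(B) = 2 + 1/23 = 47/23)
1/(1/(-699 - 125) + (-277 + P(1))*(y(-10) + 44)) = 1/(1/(-699 - 125) + (-277 - 1)*(47/23 + 44)) = 1/(1/(-824) - 278*1059/23) = 1/(-1/824 - 294402/23) = 1/(-242587271/18952) = -18952/242587271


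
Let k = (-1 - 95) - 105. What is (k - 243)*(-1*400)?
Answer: 177600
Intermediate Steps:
k = -201 (k = -96 - 105 = -201)
(k - 243)*(-1*400) = (-201 - 243)*(-1*400) = -444*(-400) = 177600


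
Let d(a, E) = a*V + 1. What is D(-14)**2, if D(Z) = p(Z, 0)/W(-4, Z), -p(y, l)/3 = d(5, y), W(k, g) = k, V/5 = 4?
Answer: 91809/16 ≈ 5738.1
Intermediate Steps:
V = 20 (V = 5*4 = 20)
d(a, E) = 1 + 20*a (d(a, E) = a*20 + 1 = 20*a + 1 = 1 + 20*a)
p(y, l) = -303 (p(y, l) = -3*(1 + 20*5) = -3*(1 + 100) = -3*101 = -303)
D(Z) = 303/4 (D(Z) = -303/(-4) = -303*(-1/4) = 303/4)
D(-14)**2 = (303/4)**2 = 91809/16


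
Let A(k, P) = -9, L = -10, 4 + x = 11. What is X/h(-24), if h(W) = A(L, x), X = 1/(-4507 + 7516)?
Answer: -1/27081 ≈ -3.6926e-5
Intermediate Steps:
x = 7 (x = -4 + 11 = 7)
X = 1/3009 ≈ 0.00033234
h(W) = -9
X/h(-24) = (1/3009)/(-9) = (1/3009)*(-1/9) = -1/27081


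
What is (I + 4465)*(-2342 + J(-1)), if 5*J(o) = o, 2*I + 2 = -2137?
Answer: -79529401/10 ≈ -7.9529e+6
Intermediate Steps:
I = -2139/2 (I = -1 + (½)*(-2137) = -1 - 2137/2 = -2139/2 ≈ -1069.5)
J(o) = o/5
(I + 4465)*(-2342 + J(-1)) = (-2139/2 + 4465)*(-2342 + (⅕)*(-1)) = 6791*(-2342 - ⅕)/2 = (6791/2)*(-11711/5) = -79529401/10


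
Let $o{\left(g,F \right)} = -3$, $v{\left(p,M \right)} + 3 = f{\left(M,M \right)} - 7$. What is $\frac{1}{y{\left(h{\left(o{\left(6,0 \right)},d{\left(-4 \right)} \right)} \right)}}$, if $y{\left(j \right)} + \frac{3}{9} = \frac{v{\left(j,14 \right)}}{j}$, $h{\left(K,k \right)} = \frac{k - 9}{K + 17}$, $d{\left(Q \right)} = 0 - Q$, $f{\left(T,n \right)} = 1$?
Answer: $\frac{15}{373} \approx 0.040214$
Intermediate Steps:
$d{\left(Q \right)} = - Q$
$v{\left(p,M \right)} = -9$ ($v{\left(p,M \right)} = -3 + \left(1 - 7\right) = -3 - 6 = -9$)
$h{\left(K,k \right)} = \frac{-9 + k}{17 + K}$
$y{\left(j \right)} = - \frac{1}{3} - \frac{9}{j}$
$\frac{1}{y{\left(h{\left(o{\left(6,0 \right)},d{\left(-4 \right)} \right)} \right)}} = \frac{1}{\frac{1}{3} \frac{1}{\frac{1}{17 - 3} \left(-9 - -4\right)} \left(-27 - \frac{-9 - -4}{17 - 3}\right)} = \frac{1}{\frac{1}{3} \frac{1}{\frac{1}{14} \left(-9 + 4\right)} \left(-27 - \frac{-9 + 4}{14}\right)} = \frac{1}{\frac{1}{3} \frac{1}{\frac{1}{14} \left(-5\right)} \left(-27 - \frac{1}{14} \left(-5\right)\right)} = \frac{1}{\frac{1}{3} \frac{1}{- \frac{5}{14}} \left(-27 - - \frac{5}{14}\right)} = \frac{1}{\frac{1}{3} \left(- \frac{14}{5}\right) \left(-27 + \frac{5}{14}\right)} = \frac{1}{\frac{1}{3} \left(- \frac{14}{5}\right) \left(- \frac{373}{14}\right)} = \frac{1}{\frac{373}{15}} = \frac{15}{373}$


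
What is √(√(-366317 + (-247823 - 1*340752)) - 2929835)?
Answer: √(-2929835 + 2*I*√238723) ≈ 0.285 + 1711.7*I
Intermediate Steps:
√(√(-366317 + (-247823 - 1*340752)) - 2929835) = √(√(-366317 + (-247823 - 340752)) - 2929835) = √(√(-366317 - 588575) - 2929835) = √(√(-954892) - 2929835) = √(2*I*√238723 - 2929835) = √(-2929835 + 2*I*√238723)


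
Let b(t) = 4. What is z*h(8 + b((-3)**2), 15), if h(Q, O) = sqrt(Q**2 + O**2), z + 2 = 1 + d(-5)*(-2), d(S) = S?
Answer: 27*sqrt(41) ≈ 172.88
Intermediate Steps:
z = 9 (z = -2 + (1 - 5*(-2)) = -2 + (1 + 10) = -2 + 11 = 9)
h(Q, O) = sqrt(O**2 + Q**2)
z*h(8 + b((-3)**2), 15) = 9*sqrt(15**2 + (8 + 4)**2) = 9*sqrt(225 + 12**2) = 9*sqrt(225 + 144) = 9*sqrt(369) = 9*(3*sqrt(41)) = 27*sqrt(41)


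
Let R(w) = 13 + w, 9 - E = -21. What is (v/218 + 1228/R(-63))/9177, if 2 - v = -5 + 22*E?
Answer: -50059/16671550 ≈ -0.0030027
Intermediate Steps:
E = 30 (E = 9 - 1*(-21) = 9 + 21 = 30)
v = -653 (v = 2 - (-5 + 22*30) = 2 - (-5 + 660) = 2 - 1*655 = 2 - 655 = -653)
(v/218 + 1228/R(-63))/9177 = (-653/218 + 1228/(13 - 63))/9177 = (-653*1/218 + 1228/(-50))*(1/9177) = (-653/218 + 1228*(-1/50))*(1/9177) = (-653/218 - 614/25)*(1/9177) = -150177/5450*1/9177 = -50059/16671550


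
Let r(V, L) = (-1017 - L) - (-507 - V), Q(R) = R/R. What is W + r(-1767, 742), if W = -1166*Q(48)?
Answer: -4185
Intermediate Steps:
Q(R) = 1
W = -1166 (W = -1166*1 = -1166)
r(V, L) = -510 + V - L (r(V, L) = (-1017 - L) + (507 + V) = -510 + V - L)
W + r(-1767, 742) = -1166 + (-510 - 1767 - 1*742) = -1166 + (-510 - 1767 - 742) = -1166 - 3019 = -4185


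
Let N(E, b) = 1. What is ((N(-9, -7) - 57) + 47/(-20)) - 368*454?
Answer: -3342607/20 ≈ -1.6713e+5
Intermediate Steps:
((N(-9, -7) - 57) + 47/(-20)) - 368*454 = ((1 - 57) + 47/(-20)) - 368*454 = (-56 + 47*(-1/20)) - 167072 = (-56 - 47/20) - 167072 = -1167/20 - 167072 = -3342607/20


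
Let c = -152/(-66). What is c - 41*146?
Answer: -197462/33 ≈ -5983.7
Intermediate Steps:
c = 76/33 (c = -152*(-1/66) = 76/33 ≈ 2.3030)
c - 41*146 = 76/33 - 41*146 = 76/33 - 5986 = -197462/33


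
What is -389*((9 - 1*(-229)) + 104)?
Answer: -133038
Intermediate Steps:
-389*((9 - 1*(-229)) + 104) = -389*((9 + 229) + 104) = -389*(238 + 104) = -389*342 = -133038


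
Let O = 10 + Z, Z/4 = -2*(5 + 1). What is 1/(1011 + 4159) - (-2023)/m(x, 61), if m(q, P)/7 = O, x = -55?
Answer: -373523/49115 ≈ -7.6051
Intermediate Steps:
Z = -48 (Z = 4*(-2*(5 + 1)) = 4*(-2*6) = 4*(-12) = -48)
O = -38 (O = 10 - 48 = -38)
m(q, P) = -266 (m(q, P) = 7*(-38) = -266)
1/(1011 + 4159) - (-2023)/m(x, 61) = 1/(1011 + 4159) - (-2023)/(-266) = 1/5170 - (-2023)*(-1)/266 = 1/5170 - 1*289/38 = 1/5170 - 289/38 = -373523/49115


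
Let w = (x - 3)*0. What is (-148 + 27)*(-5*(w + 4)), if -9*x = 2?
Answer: 2420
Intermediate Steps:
x = -2/9 (x = -⅑*2 = -2/9 ≈ -0.22222)
w = 0 (w = (-2/9 - 3)*0 = -29/9*0 = 0)
(-148 + 27)*(-5*(w + 4)) = (-148 + 27)*(-5*(0 + 4)) = -(-605)*4 = -121*(-20) = 2420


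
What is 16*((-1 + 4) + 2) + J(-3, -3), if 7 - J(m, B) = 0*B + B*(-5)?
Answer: 72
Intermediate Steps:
J(m, B) = 7 + 5*B (J(m, B) = 7 - (0*B + B*(-5)) = 7 - (0 - 5*B) = 7 - (-5)*B = 7 + 5*B)
16*((-1 + 4) + 2) + J(-3, -3) = 16*((-1 + 4) + 2) + (7 + 5*(-3)) = 16*(3 + 2) + (7 - 15) = 16*5 - 8 = 80 - 8 = 72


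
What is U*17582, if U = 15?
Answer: 263730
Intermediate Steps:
U*17582 = 15*17582 = 263730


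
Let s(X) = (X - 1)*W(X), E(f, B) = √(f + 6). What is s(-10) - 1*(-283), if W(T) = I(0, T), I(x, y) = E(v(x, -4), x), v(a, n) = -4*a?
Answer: 283 - 11*√6 ≈ 256.06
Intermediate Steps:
E(f, B) = √(6 + f)
I(x, y) = √(6 - 4*x)
W(T) = √6 (W(T) = √(6 - 4*0) = √(6 + 0) = √6)
s(X) = √6*(-1 + X) (s(X) = (X - 1)*√6 = (-1 + X)*√6 = √6*(-1 + X))
s(-10) - 1*(-283) = √6*(-1 - 10) - 1*(-283) = √6*(-11) + 283 = -11*√6 + 283 = 283 - 11*√6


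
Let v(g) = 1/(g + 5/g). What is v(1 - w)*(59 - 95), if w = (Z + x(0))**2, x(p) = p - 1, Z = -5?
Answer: 42/41 ≈ 1.0244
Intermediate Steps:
x(p) = -1 + p
w = 36 (w = (-5 + (-1 + 0))**2 = (-5 - 1)**2 = (-6)**2 = 36)
v(1 - w)*(59 - 95) = ((1 - 1*36)/(5 + (1 - 1*36)**2))*(59 - 95) = ((1 - 36)/(5 + (1 - 36)**2))*(-36) = -35/(5 + (-35)**2)*(-36) = -35/(5 + 1225)*(-36) = -35/1230*(-36) = -35*1/1230*(-36) = -7/246*(-36) = 42/41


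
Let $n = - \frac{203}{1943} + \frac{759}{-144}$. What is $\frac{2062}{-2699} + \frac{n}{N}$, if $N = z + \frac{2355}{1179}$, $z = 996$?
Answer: $- \frac{873084864135}{1134800854864} \approx -0.76937$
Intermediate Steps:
$N = \frac{392213}{393}$ ($N = 996 + \frac{2355}{1179} = 996 + 2355 \cdot \frac{1}{1179} = 996 + \frac{785}{393} = \frac{392213}{393} \approx 998.0$)
$n = - \frac{17287}{3216}$ ($n = \left(-203\right) \frac{1}{1943} + 759 \left(- \frac{1}{144}\right) = - \frac{7}{67} - \frac{253}{48} = - \frac{17287}{3216} \approx -5.3753$)
$\frac{2062}{-2699} + \frac{n}{N} = \frac{2062}{-2699} - \frac{17287}{3216 \cdot \frac{392213}{393}} = 2062 \left(- \frac{1}{2699}\right) - \frac{2264597}{420452336} = - \frac{2062}{2699} - \frac{2264597}{420452336} = - \frac{873084864135}{1134800854864}$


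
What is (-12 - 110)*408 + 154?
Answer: -49622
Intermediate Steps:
(-12 - 110)*408 + 154 = -122*408 + 154 = -49776 + 154 = -49622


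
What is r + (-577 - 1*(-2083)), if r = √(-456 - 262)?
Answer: 1506 + I*√718 ≈ 1506.0 + 26.796*I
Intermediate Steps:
r = I*√718 (r = √(-718) = I*√718 ≈ 26.796*I)
r + (-577 - 1*(-2083)) = I*√718 + (-577 - 1*(-2083)) = I*√718 + (-577 + 2083) = I*√718 + 1506 = 1506 + I*√718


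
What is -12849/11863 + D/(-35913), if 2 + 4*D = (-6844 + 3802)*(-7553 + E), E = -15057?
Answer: -408889196441/852071838 ≈ -479.88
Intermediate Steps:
D = 34389809/2 (D = -½ + ((-6844 + 3802)*(-7553 - 15057))/4 = -½ + (-3042*(-22610))/4 = -½ + (¼)*68779620 = -½ + 17194905 = 34389809/2 ≈ 1.7195e+7)
-12849/11863 + D/(-35913) = -12849/11863 + (34389809/2)/(-35913) = -12849*1/11863 + (34389809/2)*(-1/35913) = -12849/11863 - 34389809/71826 = -408889196441/852071838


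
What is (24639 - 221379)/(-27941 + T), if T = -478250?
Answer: 196740/506191 ≈ 0.38867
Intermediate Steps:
(24639 - 221379)/(-27941 + T) = (24639 - 221379)/(-27941 - 478250) = -196740/(-506191) = -196740*(-1/506191) = 196740/506191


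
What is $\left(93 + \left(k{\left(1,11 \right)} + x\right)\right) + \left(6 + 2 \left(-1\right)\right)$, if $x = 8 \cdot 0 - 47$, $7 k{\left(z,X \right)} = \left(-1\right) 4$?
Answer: $\frac{346}{7} \approx 49.429$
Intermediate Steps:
$k{\left(z,X \right)} = - \frac{4}{7}$ ($k{\left(z,X \right)} = \frac{\left(-1\right) 4}{7} = \frac{1}{7} \left(-4\right) = - \frac{4}{7}$)
$x = -47$ ($x = 0 - 47 = -47$)
$\left(93 + \left(k{\left(1,11 \right)} + x\right)\right) + \left(6 + 2 \left(-1\right)\right) = \left(93 - \frac{333}{7}\right) + \left(6 + 2 \left(-1\right)\right) = \left(93 - \frac{333}{7}\right) + \left(6 - 2\right) = \frac{318}{7} + 4 = \frac{346}{7}$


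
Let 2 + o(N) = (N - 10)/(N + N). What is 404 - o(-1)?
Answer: 801/2 ≈ 400.50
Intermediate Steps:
o(N) = -2 + (-10 + N)/(2*N) (o(N) = -2 + (N - 10)/(N + N) = -2 + (-10 + N)/((2*N)) = -2 + (-10 + N)*(1/(2*N)) = -2 + (-10 + N)/(2*N))
404 - o(-1) = 404 - (-3/2 - 5/(-1)) = 404 - (-3/2 - 5*(-1)) = 404 - (-3/2 + 5) = 404 - 1*7/2 = 404 - 7/2 = 801/2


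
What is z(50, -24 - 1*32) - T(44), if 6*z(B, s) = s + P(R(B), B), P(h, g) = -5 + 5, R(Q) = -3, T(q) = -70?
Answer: 182/3 ≈ 60.667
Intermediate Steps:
P(h, g) = 0
z(B, s) = s/6 (z(B, s) = (s + 0)/6 = s/6)
z(50, -24 - 1*32) - T(44) = (-24 - 1*32)/6 - 1*(-70) = (-24 - 32)/6 + 70 = (⅙)*(-56) + 70 = -28/3 + 70 = 182/3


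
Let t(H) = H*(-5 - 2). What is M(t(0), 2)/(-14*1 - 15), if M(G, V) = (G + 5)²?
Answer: -25/29 ≈ -0.86207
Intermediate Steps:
t(H) = -7*H (t(H) = H*(-7) = -7*H)
M(G, V) = (5 + G)²
M(t(0), 2)/(-14*1 - 15) = (5 - 7*0)²/(-14*1 - 15) = (5 + 0)²/(-14 - 15) = 5²/(-29) = 25*(-1/29) = -25/29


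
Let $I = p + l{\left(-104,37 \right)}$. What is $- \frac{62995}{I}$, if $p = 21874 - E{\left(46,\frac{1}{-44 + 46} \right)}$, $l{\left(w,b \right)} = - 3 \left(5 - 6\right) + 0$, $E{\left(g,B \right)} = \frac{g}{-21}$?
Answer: $- \frac{1322895}{459463} \approx -2.8792$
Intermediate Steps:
$E{\left(g,B \right)} = - \frac{g}{21}$ ($E{\left(g,B \right)} = g \left(- \frac{1}{21}\right) = - \frac{g}{21}$)
$l{\left(w,b \right)} = 3$ ($l{\left(w,b \right)} = - 3 \left(5 - 6\right) + 0 = \left(-3\right) \left(-1\right) + 0 = 3 + 0 = 3$)
$p = \frac{459400}{21}$ ($p = 21874 - \left(- \frac{1}{21}\right) 46 = 21874 - - \frac{46}{21} = 21874 + \frac{46}{21} = \frac{459400}{21} \approx 21876.0$)
$I = \frac{459463}{21}$ ($I = \frac{459400}{21} + 3 = \frac{459463}{21} \approx 21879.0$)
$- \frac{62995}{I} = - \frac{62995}{\frac{459463}{21}} = \left(-62995\right) \frac{21}{459463} = - \frac{1322895}{459463}$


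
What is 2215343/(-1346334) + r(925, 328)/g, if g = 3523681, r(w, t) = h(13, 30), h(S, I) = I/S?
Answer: -101480066098559/61672669960902 ≈ -1.6455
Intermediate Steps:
r(w, t) = 30/13
2215343/(-1346334) + r(925, 328)/g = 2215343/(-1346334) + (30/13)/3523681 = 2215343*(-1/1346334) + (30/13)*(1/3523681) = -2215343/1346334 + 30/45807853 = -101480066098559/61672669960902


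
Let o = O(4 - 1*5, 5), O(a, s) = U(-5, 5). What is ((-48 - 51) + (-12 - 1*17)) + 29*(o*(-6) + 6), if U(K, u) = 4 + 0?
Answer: -650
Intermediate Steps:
U(K, u) = 4
O(a, s) = 4
o = 4
((-48 - 51) + (-12 - 1*17)) + 29*(o*(-6) + 6) = ((-48 - 51) + (-12 - 1*17)) + 29*(4*(-6) + 6) = (-99 + (-12 - 17)) + 29*(-24 + 6) = (-99 - 29) + 29*(-18) = -128 - 522 = -650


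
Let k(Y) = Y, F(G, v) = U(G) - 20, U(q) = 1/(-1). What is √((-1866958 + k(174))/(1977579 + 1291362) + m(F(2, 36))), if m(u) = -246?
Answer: I*√2634852321080070/3268941 ≈ 15.703*I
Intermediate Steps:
U(q) = -1 (U(q) = 1*(-1) = -1)
F(G, v) = -21 (F(G, v) = -1 - 20 = -21)
√((-1866958 + k(174))/(1977579 + 1291362) + m(F(2, 36))) = √((-1866958 + 174)/(1977579 + 1291362) - 246) = √(-1866784/3268941 - 246) = √(-806026270/3268941) = I*√2634852321080070/3268941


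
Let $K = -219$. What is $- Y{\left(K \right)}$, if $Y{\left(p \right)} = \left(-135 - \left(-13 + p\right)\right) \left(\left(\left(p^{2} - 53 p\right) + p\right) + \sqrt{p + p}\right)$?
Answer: $-5756853 - 97 i \sqrt{438} \approx -5.7569 \cdot 10^{6} - 2030.1 i$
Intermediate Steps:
$Y{\left(p \right)} = \left(-122 - p\right) \left(p^{2} - 52 p + \sqrt{2} \sqrt{p}\right)$ ($Y{\left(p \right)} = \left(-122 - p\right) \left(\left(p^{2} - 52 p\right) + \sqrt{2 p}\right) = \left(-122 - p\right) \left(\left(p^{2} - 52 p\right) + \sqrt{2} \sqrt{p}\right) = \left(-122 - p\right) \left(p^{2} - 52 p + \sqrt{2} \sqrt{p}\right)$)
$- Y{\left(K \right)} = - (- \left(-219\right)^{3} - 70 \left(-219\right)^{2} + 6344 \left(-219\right) - \sqrt{2} \left(-219\right)^{\frac{3}{2}} - 122 \sqrt{2} \sqrt{-219}) = - (\left(-1\right) \left(-10503459\right) - 3357270 - 1389336 - \sqrt{2} \left(- 219 i \sqrt{219}\right) - 122 \sqrt{2} i \sqrt{219}) = - (10503459 - 3357270 - 1389336 + 219 i \sqrt{438} - 122 i \sqrt{438}) = - (5756853 + 97 i \sqrt{438}) = -5756853 - 97 i \sqrt{438}$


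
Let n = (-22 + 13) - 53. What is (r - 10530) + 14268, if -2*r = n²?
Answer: 1816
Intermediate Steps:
n = -62 (n = -9 - 53 = -62)
r = -1922 (r = -½*(-62)² = -½*3844 = -1922)
(r - 10530) + 14268 = (-1922 - 10530) + 14268 = -12452 + 14268 = 1816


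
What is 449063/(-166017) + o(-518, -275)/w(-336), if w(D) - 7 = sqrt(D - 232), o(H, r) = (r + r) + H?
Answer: (-898126*sqrt(142) + 180449597*I)/(166017*(-7*I + 2*sqrt(142))) ≈ -14.822 + 41.253*I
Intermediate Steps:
o(H, r) = H + 2*r (o(H, r) = 2*r + H = H + 2*r)
w(D) = 7 + sqrt(-232 + D) (w(D) = 7 + sqrt(D - 232) = 7 + sqrt(-232 + D))
449063/(-166017) + o(-518, -275)/w(-336) = 449063/(-166017) + (-518 + 2*(-275))/(7 + sqrt(-232 - 336)) = 449063*(-1/166017) + (-518 - 550)/(7 + sqrt(-568)) = -449063/166017 - 1068/(7 + 2*I*sqrt(142))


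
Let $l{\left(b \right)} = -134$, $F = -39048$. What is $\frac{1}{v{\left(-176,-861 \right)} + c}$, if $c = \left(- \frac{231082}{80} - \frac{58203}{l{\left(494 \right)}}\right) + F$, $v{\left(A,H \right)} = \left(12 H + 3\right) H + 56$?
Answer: $\frac{2680}{23722885173} \approx 1.1297 \cdot 10^{-7}$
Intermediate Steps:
$v{\left(A,H \right)} = 56 + H \left(3 + 12 H\right)$ ($v{\left(A,H \right)} = \left(3 + 12 H\right) H + 56 = H \left(3 + 12 H\right) + 56 = 56 + H \left(3 + 12 H\right)$)
$c = - \frac{111225827}{2680}$ ($c = \left(- \frac{231082}{80} - \frac{58203}{-134}\right) - 39048 = \left(\left(-231082\right) \frac{1}{80} - - \frac{58203}{134}\right) - 39048 = \left(- \frac{115541}{40} + \frac{58203}{134}\right) - 39048 = - \frac{6577187}{2680} - 39048 = - \frac{111225827}{2680} \approx -41502.0$)
$\frac{1}{v{\left(-176,-861 \right)} + c} = \frac{1}{\left(56 + 3 \left(-861\right) + 12 \left(-861\right)^{2}\right) - \frac{111225827}{2680}} = \frac{1}{\left(56 - 2583 + 12 \cdot 741321\right) - \frac{111225827}{2680}} = \frac{1}{\left(56 - 2583 + 8895852\right) - \frac{111225827}{2680}} = \frac{1}{8893325 - \frac{111225827}{2680}} = \frac{1}{\frac{23722885173}{2680}} = \frac{2680}{23722885173}$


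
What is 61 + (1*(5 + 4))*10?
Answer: 151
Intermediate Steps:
61 + (1*(5 + 4))*10 = 61 + (1*9)*10 = 61 + 9*10 = 61 + 90 = 151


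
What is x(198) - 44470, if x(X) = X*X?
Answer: -5266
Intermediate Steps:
x(X) = X**2
x(198) - 44470 = 198**2 - 44470 = 39204 - 44470 = -5266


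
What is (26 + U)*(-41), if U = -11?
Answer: -615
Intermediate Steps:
(26 + U)*(-41) = (26 - 11)*(-41) = 15*(-41) = -615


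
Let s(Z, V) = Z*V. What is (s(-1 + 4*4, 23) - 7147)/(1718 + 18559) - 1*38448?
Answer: -779616898/20277 ≈ -38448.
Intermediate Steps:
s(Z, V) = V*Z
(s(-1 + 4*4, 23) - 7147)/(1718 + 18559) - 1*38448 = (23*(-1 + 4*4) - 7147)/(1718 + 18559) - 1*38448 = (23*(-1 + 16) - 7147)/20277 - 38448 = (23*15 - 7147)*(1/20277) - 38448 = (345 - 7147)*(1/20277) - 38448 = -6802*1/20277 - 38448 = -6802/20277 - 38448 = -779616898/20277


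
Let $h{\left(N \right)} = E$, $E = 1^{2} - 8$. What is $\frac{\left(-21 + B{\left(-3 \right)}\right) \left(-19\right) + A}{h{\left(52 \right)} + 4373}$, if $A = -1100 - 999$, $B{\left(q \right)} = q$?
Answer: $- \frac{1643}{4366} \approx -0.37632$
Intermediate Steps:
$E = -7$ ($E = 1 - 8 = -7$)
$h{\left(N \right)} = -7$
$A = -2099$ ($A = -1100 - 999 = -2099$)
$\frac{\left(-21 + B{\left(-3 \right)}\right) \left(-19\right) + A}{h{\left(52 \right)} + 4373} = \frac{\left(-21 - 3\right) \left(-19\right) - 2099}{-7 + 4373} = \frac{\left(-24\right) \left(-19\right) - 2099}{4366} = \left(456 - 2099\right) \frac{1}{4366} = \left(-1643\right) \frac{1}{4366} = - \frac{1643}{4366}$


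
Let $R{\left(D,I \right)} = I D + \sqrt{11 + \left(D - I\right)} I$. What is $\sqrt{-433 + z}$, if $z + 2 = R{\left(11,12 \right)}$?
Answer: $\sqrt{-303 + 12 \sqrt{10}} \approx 16.28 i$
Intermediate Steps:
$R{\left(D,I \right)} = D I + I \sqrt{11 + D - I}$ ($R{\left(D,I \right)} = D I + \sqrt{11 + D - I} I = D I + I \sqrt{11 + D - I}$)
$z = 130 + 12 \sqrt{10}$ ($z = -2 + 12 \left(11 + \sqrt{11 + 11 - 12}\right) = -2 + 12 \left(11 + \sqrt{10}\right) = -2 + \left(132 + 12 \sqrt{10}\right) = 130 + 12 \sqrt{10} \approx 167.95$)
$\sqrt{-433 + z} = \sqrt{-433 + \left(130 + 12 \sqrt{10}\right)} = \sqrt{-303 + 12 \sqrt{10}}$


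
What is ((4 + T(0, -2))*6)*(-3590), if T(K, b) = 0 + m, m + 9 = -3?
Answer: 172320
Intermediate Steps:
m = -12 (m = -9 - 3 = -12)
T(K, b) = -12 (T(K, b) = 0 - 12 = -12)
((4 + T(0, -2))*6)*(-3590) = ((4 - 12)*6)*(-3590) = -8*6*(-3590) = -48*(-3590) = 172320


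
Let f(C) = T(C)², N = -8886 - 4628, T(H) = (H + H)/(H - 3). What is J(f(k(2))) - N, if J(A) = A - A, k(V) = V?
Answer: 13514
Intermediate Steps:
T(H) = 2*H/(-3 + H) (T(H) = (2*H)/(-3 + H) = 2*H/(-3 + H))
N = -13514
f(C) = 4*C²/(-3 + C)² (f(C) = (2*C/(-3 + C))² = 4*C²/(-3 + C)²)
J(A) = 0
J(f(k(2))) - N = 0 - 1*(-13514) = 0 + 13514 = 13514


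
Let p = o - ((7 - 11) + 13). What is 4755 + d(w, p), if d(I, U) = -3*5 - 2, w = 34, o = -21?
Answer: 4738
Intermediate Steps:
p = -30 (p = -21 - ((7 - 11) + 13) = -21 - (-4 + 13) = -21 - 1*9 = -21 - 9 = -30)
d(I, U) = -17 (d(I, U) = -15 - 2 = -17)
4755 + d(w, p) = 4755 - 17 = 4738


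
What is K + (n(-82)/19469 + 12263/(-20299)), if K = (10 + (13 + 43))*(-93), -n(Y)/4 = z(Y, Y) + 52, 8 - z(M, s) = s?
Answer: -2425995434057/395201231 ≈ -6138.6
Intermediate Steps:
z(M, s) = 8 - s
n(Y) = -240 + 4*Y (n(Y) = -4*((8 - Y) + 52) = -4*(60 - Y) = -240 + 4*Y)
K = -6138 (K = (10 + 56)*(-93) = 66*(-93) = -6138)
K + (n(-82)/19469 + 12263/(-20299)) = -6138 + ((-240 + 4*(-82))/19469 + 12263/(-20299)) = -6138 + ((-240 - 328)*(1/19469) + 12263*(-1/20299)) = -6138 + (-568*1/19469 - 12263/20299) = -6138 + (-568/19469 - 12263/20299) = -6138 - 250278179/395201231 = -2425995434057/395201231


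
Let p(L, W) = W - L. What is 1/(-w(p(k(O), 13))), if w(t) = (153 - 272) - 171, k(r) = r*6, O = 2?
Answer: 1/290 ≈ 0.0034483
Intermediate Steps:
k(r) = 6*r
w(t) = -290 (w(t) = -119 - 171 = -290)
1/(-w(p(k(O), 13))) = 1/(-1*(-290)) = 1/290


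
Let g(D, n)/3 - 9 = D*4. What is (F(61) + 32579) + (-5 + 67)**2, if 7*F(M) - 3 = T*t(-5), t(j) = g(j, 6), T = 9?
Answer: 36381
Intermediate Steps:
g(D, n) = 27 + 12*D (g(D, n) = 27 + 3*(D*4) = 27 + 3*(4*D) = 27 + 12*D)
t(j) = 27 + 12*j
F(M) = -42 (F(M) = 3/7 + (9*(27 + 12*(-5)))/7 = 3/7 + (9*(27 - 60))/7 = 3/7 + (9*(-33))/7 = 3/7 + (1/7)*(-297) = 3/7 - 297/7 = -42)
(F(61) + 32579) + (-5 + 67)**2 = (-42 + 32579) + (-5 + 67)**2 = 32537 + 62**2 = 32537 + 3844 = 36381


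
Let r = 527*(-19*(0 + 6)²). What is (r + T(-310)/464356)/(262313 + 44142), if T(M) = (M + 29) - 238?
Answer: -167385479127/142304217980 ≈ -1.1763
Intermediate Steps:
T(M) = -209 + M (T(M) = (29 + M) - 238 = -209 + M)
r = -360468 (r = 527*(-19*6²) = 527*(-19*36) = 527*(-684) = -360468)
(r + T(-310)/464356)/(262313 + 44142) = (-360468 + (-209 - 310)/464356)/(262313 + 44142) = (-360468 - 519*1/464356)/306455 = (-360468 - 519/464356)*(1/306455) = -167385479127/464356*1/306455 = -167385479127/142304217980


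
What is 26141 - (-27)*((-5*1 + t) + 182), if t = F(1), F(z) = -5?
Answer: 30785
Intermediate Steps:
t = -5
26141 - (-27)*((-5*1 + t) + 182) = 26141 - (-27)*((-5*1 - 5) + 182) = 26141 - (-27)*((-5 - 5) + 182) = 26141 - (-27)*(-10 + 182) = 26141 - (-27)*172 = 26141 - 1*(-4644) = 26141 + 4644 = 30785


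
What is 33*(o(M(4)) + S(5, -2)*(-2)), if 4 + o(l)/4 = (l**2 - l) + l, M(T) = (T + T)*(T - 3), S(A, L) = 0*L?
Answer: 7920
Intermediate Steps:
S(A, L) = 0
M(T) = 2*T*(-3 + T) (M(T) = (2*T)*(-3 + T) = 2*T*(-3 + T))
o(l) = -16 + 4*l**2 (o(l) = -16 + 4*((l**2 - l) + l) = -16 + 4*l**2)
33*(o(M(4)) + S(5, -2)*(-2)) = 33*((-16 + 4*(2*4*(-3 + 4))**2) + 0*(-2)) = 33*((-16 + 4*(2*4*1)**2) + 0) = 33*((-16 + 4*8**2) + 0) = 33*((-16 + 4*64) + 0) = 33*((-16 + 256) + 0) = 33*(240 + 0) = 33*240 = 7920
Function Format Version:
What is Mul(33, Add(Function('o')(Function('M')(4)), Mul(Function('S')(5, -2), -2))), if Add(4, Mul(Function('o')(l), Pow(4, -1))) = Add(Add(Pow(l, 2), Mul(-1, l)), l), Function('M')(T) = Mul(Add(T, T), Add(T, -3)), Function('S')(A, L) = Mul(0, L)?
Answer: 7920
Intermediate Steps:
Function('S')(A, L) = 0
Function('M')(T) = Mul(2, T, Add(-3, T)) (Function('M')(T) = Mul(Mul(2, T), Add(-3, T)) = Mul(2, T, Add(-3, T)))
Function('o')(l) = Add(-16, Mul(4, Pow(l, 2))) (Function('o')(l) = Add(-16, Mul(4, Add(Add(Pow(l, 2), Mul(-1, l)), l))) = Add(-16, Mul(4, Pow(l, 2))))
Mul(33, Add(Function('o')(Function('M')(4)), Mul(Function('S')(5, -2), -2))) = Mul(33, Add(Add(-16, Mul(4, Pow(Mul(2, 4, Add(-3, 4)), 2))), Mul(0, -2))) = Mul(33, Add(Add(-16, Mul(4, Pow(Mul(2, 4, 1), 2))), 0)) = Mul(33, Add(Add(-16, Mul(4, Pow(8, 2))), 0)) = Mul(33, Add(Add(-16, Mul(4, 64)), 0)) = Mul(33, Add(Add(-16, 256), 0)) = Mul(33, Add(240, 0)) = Mul(33, 240) = 7920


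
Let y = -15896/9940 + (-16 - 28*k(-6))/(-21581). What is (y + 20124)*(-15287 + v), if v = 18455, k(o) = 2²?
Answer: 488388033042624/7661255 ≈ 6.3748e+7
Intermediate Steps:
k(o) = 4
y = -12206402/7661255 (y = -15896/9940 + (-16 - 28*4)/(-21581) = -15896*1/9940 + (-16 - 112)*(-1/21581) = -3974/2485 - 128*(-1/21581) = -3974/2485 + 128/21581 = -12206402/7661255 ≈ -1.5933)
(y + 20124)*(-15287 + v) = (-12206402/7661255 + 20124)*(-15287 + 18455) = (154162889218/7661255)*3168 = 488388033042624/7661255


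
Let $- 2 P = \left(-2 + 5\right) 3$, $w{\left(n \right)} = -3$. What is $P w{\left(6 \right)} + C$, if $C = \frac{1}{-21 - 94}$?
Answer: $\frac{3103}{230} \approx 13.491$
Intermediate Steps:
$P = - \frac{9}{2}$ ($P = - \frac{\left(-2 + 5\right) 3}{2} = - \frac{3 \cdot 3}{2} = \left(- \frac{1}{2}\right) 9 = - \frac{9}{2} \approx -4.5$)
$C = - \frac{1}{115}$ ($C = \frac{1}{-115} = - \frac{1}{115} \approx -0.0086956$)
$P w{\left(6 \right)} + C = \left(- \frac{9}{2}\right) \left(-3\right) - \frac{1}{115} = \frac{27}{2} - \frac{1}{115} = \frac{3103}{230}$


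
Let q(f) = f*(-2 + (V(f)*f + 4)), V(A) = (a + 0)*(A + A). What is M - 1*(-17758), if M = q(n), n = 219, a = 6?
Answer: 126059704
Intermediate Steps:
V(A) = 12*A (V(A) = (6 + 0)*(A + A) = 6*(2*A) = 12*A)
q(f) = f*(2 + 12*f²) (q(f) = f*(-2 + ((12*f)*f + 4)) = f*(-2 + (12*f² + 4)) = f*(-2 + (4 + 12*f²)) = f*(2 + 12*f²))
M = 126041946 (M = 2*219 + 12*219³ = 438 + 12*10503459 = 438 + 126041508 = 126041946)
M - 1*(-17758) = 126041946 - 1*(-17758) = 126041946 + 17758 = 126059704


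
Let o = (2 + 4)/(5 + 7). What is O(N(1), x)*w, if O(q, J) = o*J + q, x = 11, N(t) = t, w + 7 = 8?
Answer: 13/2 ≈ 6.5000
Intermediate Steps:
w = 1 (w = -7 + 8 = 1)
o = ½ (o = 6/12 = 6*(1/12) = ½ ≈ 0.50000)
O(q, J) = q + J/2 (O(q, J) = J/2 + q = q + J/2)
O(N(1), x)*w = (1 + (½)*11)*1 = (1 + 11/2)*1 = (13/2)*1 = 13/2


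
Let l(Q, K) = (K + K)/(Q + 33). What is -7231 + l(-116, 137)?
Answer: -600447/83 ≈ -7234.3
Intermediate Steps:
l(Q, K) = 2*K/(33 + Q) (l(Q, K) = (2*K)/(33 + Q) = 2*K/(33 + Q))
-7231 + l(-116, 137) = -7231 + 2*137/(33 - 116) = -7231 + 2*137/(-83) = -7231 + 2*137*(-1/83) = -7231 - 274/83 = -600447/83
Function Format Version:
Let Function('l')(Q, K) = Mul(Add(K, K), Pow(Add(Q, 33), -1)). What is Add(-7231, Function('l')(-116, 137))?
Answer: Rational(-600447, 83) ≈ -7234.3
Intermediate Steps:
Function('l')(Q, K) = Mul(2, K, Pow(Add(33, Q), -1)) (Function('l')(Q, K) = Mul(Mul(2, K), Pow(Add(33, Q), -1)) = Mul(2, K, Pow(Add(33, Q), -1)))
Add(-7231, Function('l')(-116, 137)) = Add(-7231, Mul(2, 137, Pow(Add(33, -116), -1))) = Add(-7231, Mul(2, 137, Pow(-83, -1))) = Add(-7231, Mul(2, 137, Rational(-1, 83))) = Add(-7231, Rational(-274, 83)) = Rational(-600447, 83)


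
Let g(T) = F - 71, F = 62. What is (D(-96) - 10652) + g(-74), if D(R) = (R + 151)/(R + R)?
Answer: -2046967/192 ≈ -10661.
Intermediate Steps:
D(R) = (151 + R)/(2*R) (D(R) = (151 + R)/((2*R)) = (151 + R)*(1/(2*R)) = (151 + R)/(2*R))
g(T) = -9 (g(T) = 62 - 71 = -9)
(D(-96) - 10652) + g(-74) = ((½)*(151 - 96)/(-96) - 10652) - 9 = ((½)*(-1/96)*55 - 10652) - 9 = (-55/192 - 10652) - 9 = -2045239/192 - 9 = -2046967/192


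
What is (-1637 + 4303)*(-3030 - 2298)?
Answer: -14204448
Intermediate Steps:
(-1637 + 4303)*(-3030 - 2298) = 2666*(-5328) = -14204448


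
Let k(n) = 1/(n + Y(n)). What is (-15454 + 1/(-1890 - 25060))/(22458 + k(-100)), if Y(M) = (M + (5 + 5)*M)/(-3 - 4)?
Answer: -3331882408/4841948573 ≈ -0.68813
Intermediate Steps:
Y(M) = -11*M/7 (Y(M) = (M + 10*M)/(-7) = (11*M)*(-⅐) = -11*M/7)
k(n) = -7/(4*n) (k(n) = 1/(n - 11*n/7) = 1/(-4*n/7) = -7/(4*n))
(-15454 + 1/(-1890 - 25060))/(22458 + k(-100)) = (-15454 + 1/(-1890 - 25060))/(22458 - 7/4/(-100)) = (-15454 + 1/(-26950))/(22458 - 7/4*(-1/100)) = (-15454 - 1/26950)/(22458 + 7/400) = -416485301/(26950*8983207/400) = -416485301/26950*400/8983207 = -3331882408/4841948573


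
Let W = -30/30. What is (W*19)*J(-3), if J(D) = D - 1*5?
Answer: 152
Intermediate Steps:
W = -1 (W = -30*1/30 = -1)
J(D) = -5 + D (J(D) = D - 5 = -5 + D)
(W*19)*J(-3) = (-1*19)*(-5 - 3) = -19*(-8) = 152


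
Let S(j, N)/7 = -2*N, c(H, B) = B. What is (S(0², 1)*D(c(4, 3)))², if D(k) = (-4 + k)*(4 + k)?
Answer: 9604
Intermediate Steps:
S(j, N) = -14*N (S(j, N) = 7*(-2*N) = -14*N)
(S(0², 1)*D(c(4, 3)))² = ((-14*1)*(-16 + 3²))² = (-14*(-16 + 9))² = (-14*(-7))² = 98² = 9604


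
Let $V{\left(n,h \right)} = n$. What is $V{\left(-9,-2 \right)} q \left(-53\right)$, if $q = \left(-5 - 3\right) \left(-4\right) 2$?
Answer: $30528$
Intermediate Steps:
$q = 64$ ($q = \left(-8\right) \left(-4\right) 2 = 32 \cdot 2 = 64$)
$V{\left(-9,-2 \right)} q \left(-53\right) = \left(-9\right) 64 \left(-53\right) = \left(-576\right) \left(-53\right) = 30528$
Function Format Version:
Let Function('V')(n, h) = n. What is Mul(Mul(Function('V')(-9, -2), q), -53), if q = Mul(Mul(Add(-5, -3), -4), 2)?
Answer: 30528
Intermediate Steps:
q = 64 (q = Mul(Mul(-8, -4), 2) = Mul(32, 2) = 64)
Mul(Mul(Function('V')(-9, -2), q), -53) = Mul(Mul(-9, 64), -53) = Mul(-576, -53) = 30528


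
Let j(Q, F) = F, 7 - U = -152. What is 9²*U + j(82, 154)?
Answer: 13033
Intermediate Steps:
U = 159 (U = 7 - 1*(-152) = 7 + 152 = 159)
9²*U + j(82, 154) = 9²*159 + 154 = 81*159 + 154 = 12879 + 154 = 13033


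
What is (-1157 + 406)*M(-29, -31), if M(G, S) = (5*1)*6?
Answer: -22530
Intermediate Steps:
M(G, S) = 30 (M(G, S) = 5*6 = 30)
(-1157 + 406)*M(-29, -31) = (-1157 + 406)*30 = -751*30 = -22530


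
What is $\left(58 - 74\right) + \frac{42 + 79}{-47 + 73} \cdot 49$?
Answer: $\frac{5513}{26} \approx 212.04$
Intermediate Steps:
$\left(58 - 74\right) + \frac{42 + 79}{-47 + 73} \cdot 49 = -16 + \frac{121}{26} \cdot 49 = -16 + \frac{5929}{26} = \frac{5513}{26}$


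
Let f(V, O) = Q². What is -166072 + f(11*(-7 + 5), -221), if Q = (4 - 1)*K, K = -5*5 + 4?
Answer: -162103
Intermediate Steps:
K = -21 (K = -25 + 4 = -21)
Q = -63 (Q = (4 - 1)*(-21) = 3*(-21) = -63)
f(V, O) = 3969 (f(V, O) = (-63)² = 3969)
-166072 + f(11*(-7 + 5), -221) = -166072 + 3969 = -162103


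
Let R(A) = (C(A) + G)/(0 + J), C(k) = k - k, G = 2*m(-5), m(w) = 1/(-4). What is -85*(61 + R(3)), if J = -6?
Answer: -62305/12 ≈ -5192.1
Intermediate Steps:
m(w) = -¼
G = -½ (G = 2*(-¼) = -½ ≈ -0.50000)
C(k) = 0
R(A) = 1/12 (R(A) = (0 - ½)/(0 - 6) = -½/(-6) = -½*(-⅙) = 1/12)
-85*(61 + R(3)) = -85*(61 + 1/12) = -85*733/12 = -62305/12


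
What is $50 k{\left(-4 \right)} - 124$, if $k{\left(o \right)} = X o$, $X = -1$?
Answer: $76$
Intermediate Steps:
$k{\left(o \right)} = - o$
$50 k{\left(-4 \right)} - 124 = 50 \left(\left(-1\right) \left(-4\right)\right) - 124 = 50 \cdot 4 - 124 = 200 - 124 = 76$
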